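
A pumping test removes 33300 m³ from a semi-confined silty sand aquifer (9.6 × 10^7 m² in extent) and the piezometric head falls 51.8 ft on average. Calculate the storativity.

S ≈ 2.2 × 10^-5

Δh = 51.8 ft = 15.79 m
S = ΔV / (A × Δh) = 33300 m³ / (9.6 × 10^7 m² × 15.79 m) = 2.197 × 10^-5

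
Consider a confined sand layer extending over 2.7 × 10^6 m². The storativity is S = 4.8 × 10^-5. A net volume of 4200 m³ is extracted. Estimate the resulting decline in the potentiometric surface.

Δh ≈ 32.4 m

Δh = ΔV / (S × A) = 4200 m³ / (4.8 × 10^-5 × 2.7 × 10^6 m²) = 32.41 m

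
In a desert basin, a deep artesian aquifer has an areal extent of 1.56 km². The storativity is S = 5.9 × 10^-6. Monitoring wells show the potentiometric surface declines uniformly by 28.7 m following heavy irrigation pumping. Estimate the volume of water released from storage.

ΔV ≈ 264 m³

A = 1.56 km² = 1.56 × 10^6 m²
ΔV = S × A × Δh = 5.9 × 10^-6 × 1.56 × 10^6 m² × 28.7 m = 264.2 m³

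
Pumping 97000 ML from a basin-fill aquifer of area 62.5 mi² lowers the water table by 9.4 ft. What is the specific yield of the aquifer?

Sy ≈ 0.21

A = 62.5 mi² = 1.619 × 10^8 m²
Δh = 9.4 ft = 2.865 m
ΔV = 97000 ML = 9.7 × 10^7 m³
Sy = ΔV / (A × Δh) = 9.7 × 10^7 m³ / (1.619 × 10^8 m² × 2.865 m) = 0.2091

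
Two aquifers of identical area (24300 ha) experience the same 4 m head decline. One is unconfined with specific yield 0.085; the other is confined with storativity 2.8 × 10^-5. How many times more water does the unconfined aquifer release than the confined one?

A = 24300 ha = 2.43 × 10^8 m²
Unconfined: ΔV_u = Sy × A × Δh = 0.085 × 2.43 × 10^8 × 4 = 8.262 × 10^7 m³
Confined: ΔV_c = S × A × Δh = 2.8 × 10^-5 × 2.43 × 10^8 × 4 = 27220 m³
Ratio = ΔV_u / ΔV_c = Sy / S = 0.085 / 2.8 × 10^-5 = 3036

ΔV_u / ΔV_c ≈ 3040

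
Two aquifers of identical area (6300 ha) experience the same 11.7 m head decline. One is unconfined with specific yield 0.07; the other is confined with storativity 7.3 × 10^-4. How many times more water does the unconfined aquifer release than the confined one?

A = 6300 ha = 6.3 × 10^7 m²
Unconfined: ΔV_u = Sy × A × Δh = 0.07 × 6.3 × 10^7 × 11.7 = 5.16 × 10^7 m³
Confined: ΔV_c = S × A × Δh = 7.3 × 10^-4 × 6.3 × 10^7 × 11.7 = 5.381 × 10^5 m³
Ratio = ΔV_u / ΔV_c = Sy / S = 0.07 / 7.3 × 10^-4 = 95.89

ΔV_u / ΔV_c ≈ 95.9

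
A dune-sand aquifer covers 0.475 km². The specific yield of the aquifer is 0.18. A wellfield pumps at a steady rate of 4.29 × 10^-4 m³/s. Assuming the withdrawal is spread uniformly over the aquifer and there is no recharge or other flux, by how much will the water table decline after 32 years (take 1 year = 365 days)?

A = 0.475 km² = 4.75 × 10^5 m²
Q = 4.29 × 10^-4 m³/s = 37.07 m³/d
t = 32 years = 11680 d
ΔV = Q × t = 37.07 m³/d × 11680 d = 4.329 × 10^5 m³
Δh = ΔV / (Sy × A) = 4.329 × 10^5 / (0.18 × 4.75 × 10^5) = 5.063 m

Δh ≈ 5.06 m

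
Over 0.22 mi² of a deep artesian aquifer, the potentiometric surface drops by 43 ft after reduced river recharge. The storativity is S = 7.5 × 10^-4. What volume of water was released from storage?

ΔV ≈ 5600 m³

A = 0.22 mi² = 5.698 × 10^5 m²
Δh = 43 ft = 13.11 m
ΔV = S × A × Δh = 7.5 × 10^-4 × 5.698 × 10^5 m² × 13.11 m = 5601 m³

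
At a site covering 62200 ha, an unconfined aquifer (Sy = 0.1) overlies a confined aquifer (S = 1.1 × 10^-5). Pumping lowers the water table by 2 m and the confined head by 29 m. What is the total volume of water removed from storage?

A = 62200 ha = 6.22 × 10^8 m²
Unconfined: ΔV_u = Sy × A × Δh_u = 0.1 × 6.22 × 10^8 × 2 = 1.244 × 10^8 m³
Confined: ΔV_c = S × A × Δh_c = 1.1 × 10^-5 × 6.22 × 10^8 × 29 = 1.984 × 10^5 m³
Total ΔV = 1.244 × 10^8 + 1.984 × 10^5 = 1.246 × 10^8 m³

ΔV ≈ 1.25 × 10^8 m³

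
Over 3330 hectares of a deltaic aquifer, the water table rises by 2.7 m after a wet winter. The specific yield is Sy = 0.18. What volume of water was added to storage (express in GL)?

A = 3330 hectares = 3.33 × 10^7 m²
ΔV = Sy × A × Δh = 0.18 × 3.33 × 10^7 m² × 2.7 m = 1.618 × 10^7 m³
ΔV = 1.618 × 10^7 m³ = 16.18 GL

ΔV ≈ 16.2 GL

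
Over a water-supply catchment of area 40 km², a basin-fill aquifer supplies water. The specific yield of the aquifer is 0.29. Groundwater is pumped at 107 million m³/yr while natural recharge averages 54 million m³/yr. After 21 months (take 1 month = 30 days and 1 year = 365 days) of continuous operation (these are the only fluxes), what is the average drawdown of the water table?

Δh ≈ 7.89 m

A = 40 km² = 4 × 10^7 m²
Net abstraction = 107 − 54 = 53 million m³/yr
Q_net = 53 million m³/yr = 1.452 × 10^5 m³/d
t = 21 months = 630 d
ΔV = Q × t = 1.452 × 10^5 m³/d × 630 d = 9.148 × 10^7 m³
Δh = ΔV / (Sy × A) = 9.148 × 10^7 / (0.29 × 4 × 10^7) = 7.886 m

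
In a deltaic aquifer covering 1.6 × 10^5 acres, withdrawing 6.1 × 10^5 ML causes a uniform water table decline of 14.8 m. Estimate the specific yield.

Sy ≈ 0.064

A = 1.6 × 10^5 acres = 6.475 × 10^8 m²
ΔV = 6.1 × 10^5 ML = 6.1 × 10^8 m³
Sy = ΔV / (A × Δh) = 6.1 × 10^8 m³ / (6.475 × 10^8 m² × 14.8 m) = 0.06365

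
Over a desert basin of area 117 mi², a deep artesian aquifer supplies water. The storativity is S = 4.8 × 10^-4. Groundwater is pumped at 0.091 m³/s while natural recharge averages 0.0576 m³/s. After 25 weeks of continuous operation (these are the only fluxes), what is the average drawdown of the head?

A = 117 mi² = 3.03 × 10^8 m²
Net abstraction = 0.091 − 0.0576 = 0.0334 m³/s
Q_net = 0.0334 m³/s = 2886 m³/d
t = 25 weeks = 175 d
ΔV = Q × t = 2886 m³/d × 175 d = 5.05 × 10^5 m³
Δh = ΔV / (S × A) = 5.05 × 10^5 / (4.8 × 10^-4 × 3.03 × 10^8) = 3.472 m

Δh ≈ 3.47 m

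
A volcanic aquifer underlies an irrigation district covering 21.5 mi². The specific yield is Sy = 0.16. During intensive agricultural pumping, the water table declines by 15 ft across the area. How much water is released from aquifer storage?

A = 21.5 mi² = 5.568 × 10^7 m²
Δh = 15 ft = 4.572 m
ΔV = Sy × A × Δh = 0.16 × 5.568 × 10^7 m² × 4.572 m = 4.073 × 10^7 m³

ΔV ≈ 4.07 × 10^7 m³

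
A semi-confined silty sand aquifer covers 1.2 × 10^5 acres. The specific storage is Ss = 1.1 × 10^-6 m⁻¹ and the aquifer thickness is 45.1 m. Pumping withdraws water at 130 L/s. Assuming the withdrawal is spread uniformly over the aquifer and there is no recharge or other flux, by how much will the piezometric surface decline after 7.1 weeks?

Δh ≈ 23.2 m

S = Ss × b = 1.1 × 10^-6 m⁻¹ × 45.1 m = 4.961 × 10^-5
A = 1.2 × 10^5 acres = 4.856 × 10^8 m²
Q = 130 L/s = 11230 m³/d
t = 7.1 weeks = 49.7 d
ΔV = Q × t = 11230 m³/d × 49.7 d = 5.582 × 10^5 m³
Δh = ΔV / (S × A) = 5.582 × 10^5 / (4.961 × 10^-5 × 4.856 × 10^8) = 23.17 m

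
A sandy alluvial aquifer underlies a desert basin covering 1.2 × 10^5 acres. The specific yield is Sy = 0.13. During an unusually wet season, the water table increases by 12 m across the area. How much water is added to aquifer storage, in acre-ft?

ΔV ≈ 6.14 × 10^5 acre-ft

A = 1.2 × 10^5 acres = 4.856 × 10^8 m²
ΔV = Sy × A × Δh = 0.13 × 4.856 × 10^8 m² × 12 m = 7.576 × 10^8 m³
ΔV = 7.576 × 10^8 m³ = 6.142 × 10^5 acre-ft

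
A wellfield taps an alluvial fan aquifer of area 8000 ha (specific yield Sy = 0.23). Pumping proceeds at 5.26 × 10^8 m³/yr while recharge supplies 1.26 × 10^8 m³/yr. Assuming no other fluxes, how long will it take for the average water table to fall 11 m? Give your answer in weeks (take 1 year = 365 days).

A = 8000 ha = 8 × 10^7 m²
ΔV = Sy × A × Δh = 0.23 × 8 × 10^7 × 11 = 2.024 × 10^8 m³
Net withdrawal = 5.26 × 10^8 − 1.26 × 10^8 = 4 × 10^8 m³/yr = 1.096 × 10^6 m³/d
t = ΔV / Q = 2.024 × 10^8 m³ / 1.096 × 10^6 m³/d = 184.7 d
t = 184.7 d ≈ 26.38 weeks

t ≈ 26.4 weeks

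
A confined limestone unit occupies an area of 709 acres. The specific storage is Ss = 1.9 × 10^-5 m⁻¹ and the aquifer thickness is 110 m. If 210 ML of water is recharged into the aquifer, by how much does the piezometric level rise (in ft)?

Δh ≈ 115 ft

S = Ss × b = 1.9 × 10^-5 m⁻¹ × 110 m = 2.09 × 10^-3
A = 709 acres = 2.869 × 10^6 m²
ΔV = 210 ML = 2.1 × 10^5 m³
Δh = ΔV / (S × A) = 2.1 × 10^5 m³ / (0.00209 × 2.869 × 10^6 m²) = 35.02 m
Δh = 35.02 m = 114.9 ft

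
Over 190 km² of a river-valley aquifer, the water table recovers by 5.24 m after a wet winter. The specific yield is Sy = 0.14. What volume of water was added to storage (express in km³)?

ΔV ≈ 0.139 km³

A = 190 km² = 1.9 × 10^8 m²
ΔV = Sy × A × Δh = 0.14 × 1.9 × 10^8 m² × 5.24 m = 1.394 × 10^8 m³
ΔV = 1.394 × 10^8 m³ = 0.1394 km³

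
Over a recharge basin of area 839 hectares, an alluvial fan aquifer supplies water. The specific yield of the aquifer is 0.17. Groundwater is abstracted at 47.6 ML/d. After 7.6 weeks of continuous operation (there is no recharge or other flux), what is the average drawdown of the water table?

A = 839 hectares = 8.39 × 10^6 m²
Q = 47.6 ML/d = 47600 m³/d
t = 7.6 weeks = 53.2 d
ΔV = Q × t = 47600 m³/d × 53.2 d = 2.532 × 10^6 m³
Δh = ΔV / (Sy × A) = 2.532 × 10^6 / (0.17 × 8.39 × 10^6) = 1.775 m

Δh ≈ 1.78 m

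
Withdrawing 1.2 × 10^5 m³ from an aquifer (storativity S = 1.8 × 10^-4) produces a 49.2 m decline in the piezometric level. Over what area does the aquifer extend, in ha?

A ≈ 1360 ha

A = ΔV / (S × Δh) = 1.2 × 10^5 / (1.8 × 10^-4 × 49.2) = 1.355 × 10^7 m²
A = 1.355 × 10^7 m² = 1355 ha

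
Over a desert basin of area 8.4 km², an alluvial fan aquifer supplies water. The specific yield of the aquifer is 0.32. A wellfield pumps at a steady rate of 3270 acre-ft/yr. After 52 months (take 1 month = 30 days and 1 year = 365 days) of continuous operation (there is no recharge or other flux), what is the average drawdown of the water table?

A = 8.4 km² = 8.4 × 10^6 m²
Q = 3270 acre-ft/yr = 11050 m³/d
t = 52 months = 1560 d
ΔV = Q × t = 11050 m³/d × 1560 d = 1.724 × 10^7 m³
Δh = ΔV / (Sy × A) = 1.724 × 10^7 / (0.32 × 8.4 × 10^6) = 6.413 m

Δh ≈ 6.41 m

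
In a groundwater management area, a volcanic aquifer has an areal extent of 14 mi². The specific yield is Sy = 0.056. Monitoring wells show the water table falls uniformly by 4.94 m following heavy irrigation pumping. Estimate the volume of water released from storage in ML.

A = 14 mi² = 3.626 × 10^7 m²
ΔV = Sy × A × Δh = 0.056 × 3.626 × 10^7 m² × 4.94 m = 1.003 × 10^7 m³
ΔV = 1.003 × 10^7 m³ = 10030 ML

ΔV ≈ 10000 ML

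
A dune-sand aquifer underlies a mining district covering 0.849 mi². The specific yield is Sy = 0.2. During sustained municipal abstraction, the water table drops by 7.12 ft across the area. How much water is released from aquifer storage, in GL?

ΔV ≈ 0.954 GL

A = 0.849 mi² = 2.199 × 10^6 m²
Δh = 7.12 ft = 2.17 m
ΔV = Sy × A × Δh = 0.2 × 2.199 × 10^6 m² × 2.17 m = 9.544 × 10^5 m³
ΔV = 9.544 × 10^5 m³ = 0.9544 GL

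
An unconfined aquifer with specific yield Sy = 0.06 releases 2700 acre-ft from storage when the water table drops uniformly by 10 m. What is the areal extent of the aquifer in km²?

A ≈ 5.55 km²

ΔV = 2700 acre-ft = 3.33 × 10^6 m³
A = ΔV / (Sy × Δh) = 3.33 × 10^6 / (0.06 × 10) = 5.551 × 10^6 m²
A = 5.551 × 10^6 m² = 5.551 km²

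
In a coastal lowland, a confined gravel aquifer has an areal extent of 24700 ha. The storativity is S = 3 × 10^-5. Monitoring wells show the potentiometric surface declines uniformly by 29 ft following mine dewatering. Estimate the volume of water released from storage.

ΔV ≈ 65500 m³

A = 24700 ha = 2.47 × 10^8 m²
Δh = 29 ft = 8.839 m
ΔV = S × A × Δh = 3 × 10^-5 × 2.47 × 10^8 m² × 8.839 m = 65500 m³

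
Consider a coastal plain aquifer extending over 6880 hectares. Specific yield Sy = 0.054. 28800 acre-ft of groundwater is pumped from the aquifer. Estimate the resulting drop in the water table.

A = 6880 hectares = 6.88 × 10^7 m²
ΔV = 28800 acre-ft = 3.552 × 10^7 m³
Δh = ΔV / (Sy × A) = 3.552 × 10^7 m³ / (0.054 × 6.88 × 10^7 m²) = 9.562 m

Δh ≈ 9.56 m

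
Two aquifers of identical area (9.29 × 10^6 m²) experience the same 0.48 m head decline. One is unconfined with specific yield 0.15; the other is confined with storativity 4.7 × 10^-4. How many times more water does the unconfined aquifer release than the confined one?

Unconfined: ΔV_u = Sy × A × Δh = 0.15 × 9.29 × 10^6 × 0.48 = 6.689 × 10^5 m³
Confined: ΔV_c = S × A × Δh = 4.7 × 10^-4 × 9.29 × 10^6 × 0.48 = 2096 m³
Ratio = ΔV_u / ΔV_c = Sy / S = 0.15 / 4.7 × 10^-4 = 319.1

ΔV_u / ΔV_c ≈ 319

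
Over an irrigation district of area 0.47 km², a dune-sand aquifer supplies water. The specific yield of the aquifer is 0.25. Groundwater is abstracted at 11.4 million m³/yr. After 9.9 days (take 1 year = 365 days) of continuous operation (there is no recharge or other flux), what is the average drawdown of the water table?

A = 0.47 km² = 4.7 × 10^5 m²
Q = 11.4 million m³/yr = 31230 m³/d
ΔV = Q × t = 31230 m³/d × 9.9 d = 3.092 × 10^5 m³
Δh = ΔV / (Sy × A) = 3.092 × 10^5 / (0.25 × 4.7 × 10^5) = 2.632 m

Δh ≈ 2.63 m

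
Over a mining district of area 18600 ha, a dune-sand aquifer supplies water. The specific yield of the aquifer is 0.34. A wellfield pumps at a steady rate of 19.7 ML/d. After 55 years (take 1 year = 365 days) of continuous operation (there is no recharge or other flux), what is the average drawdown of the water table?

Δh ≈ 6.25 m

A = 18600 ha = 1.86 × 10^8 m²
Q = 19.7 ML/d = 19700 m³/d
t = 55 years = 20080 d
ΔV = Q × t = 19700 m³/d × 20080 d = 3.955 × 10^8 m³
Δh = ΔV / (Sy × A) = 3.955 × 10^8 / (0.34 × 1.86 × 10^8) = 6.254 m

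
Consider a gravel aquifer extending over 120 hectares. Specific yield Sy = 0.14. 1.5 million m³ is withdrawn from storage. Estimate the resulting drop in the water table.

A = 120 hectares = 1.2 × 10^6 m²
ΔV = 1.5 million m³ = 1.5 × 10^6 m³
Δh = ΔV / (Sy × A) = 1.5 × 10^6 m³ / (0.14 × 1.2 × 10^6 m²) = 8.929 m

Δh ≈ 8.93 m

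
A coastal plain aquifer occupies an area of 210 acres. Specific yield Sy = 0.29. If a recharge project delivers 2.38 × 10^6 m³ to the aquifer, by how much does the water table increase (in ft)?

Δh ≈ 31.7 ft

A = 210 acres = 8.498 × 10^5 m²
Δh = ΔV / (Sy × A) = 2.38 × 10^6 m³ / (0.29 × 8.498 × 10^5 m²) = 9.657 m
Δh = 9.657 m = 31.68 ft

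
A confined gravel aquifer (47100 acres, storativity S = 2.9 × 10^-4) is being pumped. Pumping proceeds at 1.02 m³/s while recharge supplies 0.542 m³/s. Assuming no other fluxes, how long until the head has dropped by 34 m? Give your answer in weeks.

t ≈ 6.5 weeks

A = 47100 acres = 1.906 × 10^8 m²
ΔV = S × A × Δh = 2.9 × 10^-4 × 1.906 × 10^8 × 34 = 1.879 × 10^6 m³
Net withdrawal = 1.02 − 0.542 = 0.478 m³/s = 41300 m³/d
t = ΔV / Q = 1.879 × 10^6 m³ / 41300 m³/d = 45.51 d
t = 45.51 d ≈ 6.501 weeks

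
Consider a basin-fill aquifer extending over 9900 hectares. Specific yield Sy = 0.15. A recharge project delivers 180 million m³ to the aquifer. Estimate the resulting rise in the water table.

A = 9900 hectares = 9.9 × 10^7 m²
ΔV = 180 million m³ = 1.8 × 10^8 m³
Δh = ΔV / (Sy × A) = 1.8 × 10^8 m³ / (0.15 × 9.9 × 10^7 m²) = 12.12 m

Δh ≈ 12.1 m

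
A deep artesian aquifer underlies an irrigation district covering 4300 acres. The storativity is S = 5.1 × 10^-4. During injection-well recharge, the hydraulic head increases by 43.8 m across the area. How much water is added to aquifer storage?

ΔV ≈ 3.89 × 10^5 m³

A = 4300 acres = 1.74 × 10^7 m²
ΔV = S × A × Δh = 5.1 × 10^-4 × 1.74 × 10^7 m² × 43.8 m = 3.887 × 10^5 m³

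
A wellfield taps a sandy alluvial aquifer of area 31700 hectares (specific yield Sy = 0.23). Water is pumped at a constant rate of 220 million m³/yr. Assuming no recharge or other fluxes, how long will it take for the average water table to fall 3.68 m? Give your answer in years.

A = 31700 hectares = 3.17 × 10^8 m²
ΔV = Sy × A × Δh = 0.23 × 3.17 × 10^8 × 3.68 = 2.683 × 10^8 m³
Q = 220 million m³/yr = 6.027 × 10^5 m³/d
t = ΔV / Q = 2.683 × 10^8 m³ / 6.027 × 10^5 m³/d = 445.1 d
t = 445.1 d ≈ 1.22 years

t ≈ 1.22 years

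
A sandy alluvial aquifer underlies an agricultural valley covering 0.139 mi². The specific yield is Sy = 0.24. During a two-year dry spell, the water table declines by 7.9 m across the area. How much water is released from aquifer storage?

ΔV ≈ 6.83 × 10^5 m³

A = 0.139 mi² = 3.6 × 10^5 m²
ΔV = Sy × A × Δh = 0.24 × 3.6 × 10^5 m² × 7.9 m = 6.826 × 10^5 m³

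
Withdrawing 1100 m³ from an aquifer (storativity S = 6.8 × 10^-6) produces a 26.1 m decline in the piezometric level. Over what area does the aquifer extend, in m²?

A ≈ 6.2 × 10^6 m²

A = ΔV / (S × Δh) = 1100 / (6.8 × 10^-6 × 26.1) = 6.198 × 10^6 m²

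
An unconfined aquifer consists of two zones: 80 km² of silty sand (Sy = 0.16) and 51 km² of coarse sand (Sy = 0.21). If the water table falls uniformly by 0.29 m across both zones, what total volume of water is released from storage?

ΔV ≈ 6.82 × 10^6 m³

A₁ = 80 km² = 8 × 10^7 m²; A₂ = 51 km² = 5.1 × 10^7 m²
ΔV₁ = 0.16 × 8 × 10^7 × 0.29 = 3.712 × 10^6 m³
ΔV₂ = 0.21 × 5.1 × 10^7 × 0.29 = 3.106 × 10^6 m³
ΔV = ΔV₁ + ΔV₂ = 6.818 × 10^6 m³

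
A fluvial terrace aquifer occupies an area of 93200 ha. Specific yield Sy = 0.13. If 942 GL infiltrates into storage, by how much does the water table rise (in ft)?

Δh ≈ 25.5 ft

A = 93200 ha = 9.32 × 10^8 m²
ΔV = 942 GL = 9.42 × 10^8 m³
Δh = ΔV / (Sy × A) = 9.42 × 10^8 m³ / (0.13 × 9.32 × 10^8 m²) = 7.775 m
Δh = 7.775 m = 25.51 ft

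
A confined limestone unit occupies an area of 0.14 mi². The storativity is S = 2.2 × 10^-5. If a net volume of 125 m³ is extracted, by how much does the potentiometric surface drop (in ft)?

A = 0.14 mi² = 3.626 × 10^5 m²
Δh = ΔV / (S × A) = 125 m³ / (2.2 × 10^-5 × 3.626 × 10^5 m²) = 15.67 m
Δh = 15.67 m = 51.41 ft

Δh ≈ 51.4 ft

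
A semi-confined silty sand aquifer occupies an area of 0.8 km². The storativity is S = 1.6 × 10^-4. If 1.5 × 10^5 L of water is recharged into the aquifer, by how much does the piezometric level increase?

Δh ≈ 1.17 m

A = 0.8 km² = 8 × 10^5 m²
ΔV = 1.5 × 10^5 L = 150 m³
Δh = ΔV / (S × A) = 150 m³ / (1.6 × 10^-4 × 8 × 10^5 m²) = 1.172 m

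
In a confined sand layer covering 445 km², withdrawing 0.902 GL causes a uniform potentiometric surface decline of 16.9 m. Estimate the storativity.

S ≈ 1.2 × 10^-4

A = 445 km² = 4.45 × 10^8 m²
ΔV = 0.902 GL = 9.02 × 10^5 m³
S = ΔV / (A × Δh) = 9.02 × 10^5 m³ / (4.45 × 10^8 m² × 16.9 m) = 1.199 × 10^-4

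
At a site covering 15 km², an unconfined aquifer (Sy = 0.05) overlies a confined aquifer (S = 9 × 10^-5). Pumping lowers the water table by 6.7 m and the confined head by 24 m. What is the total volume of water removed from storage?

A = 15 km² = 1.5 × 10^7 m²
Unconfined: ΔV_u = Sy × A × Δh_u = 0.05 × 1.5 × 10^7 × 6.7 = 5.025 × 10^6 m³
Confined: ΔV_c = S × A × Δh_c = 9 × 10^-5 × 1.5 × 10^7 × 24 = 32400 m³
Total ΔV = 5.025 × 10^6 + 32400 = 5.057 × 10^6 m³

ΔV ≈ 5.06 × 10^6 m³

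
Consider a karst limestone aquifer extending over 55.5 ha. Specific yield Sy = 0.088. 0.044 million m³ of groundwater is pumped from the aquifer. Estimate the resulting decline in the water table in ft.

Δh ≈ 2.96 ft

A = 55.5 ha = 5.55 × 10^5 m²
ΔV = 0.044 million m³ = 44000 m³
Δh = ΔV / (Sy × A) = 44000 m³ / (0.088 × 5.55 × 10^5 m²) = 0.9009 m
Δh = 0.9009 m = 2.956 ft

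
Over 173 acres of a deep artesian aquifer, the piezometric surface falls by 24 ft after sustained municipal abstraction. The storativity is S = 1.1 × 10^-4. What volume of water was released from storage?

ΔV ≈ 563 m³

A = 173 acres = 7.001 × 10^5 m²
Δh = 24 ft = 7.315 m
ΔV = S × A × Δh = 1.1 × 10^-4 × 7.001 × 10^5 m² × 7.315 m = 563.4 m³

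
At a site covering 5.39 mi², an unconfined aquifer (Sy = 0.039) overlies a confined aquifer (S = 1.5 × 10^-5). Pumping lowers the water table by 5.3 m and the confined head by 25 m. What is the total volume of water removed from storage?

A = 5.39 mi² = 1.396 × 10^7 m²
Unconfined: ΔV_u = Sy × A × Δh_u = 0.039 × 1.396 × 10^7 × 5.3 = 2.886 × 10^6 m³
Confined: ΔV_c = S × A × Δh_c = 1.5 × 10^-5 × 1.396 × 10^7 × 25 = 5235 m³
Total ΔV = 2.886 × 10^6 + 5235 = 2.891 × 10^6 m³

ΔV ≈ 2.89 × 10^6 m³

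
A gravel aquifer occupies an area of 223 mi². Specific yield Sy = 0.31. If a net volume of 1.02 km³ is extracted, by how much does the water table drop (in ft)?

A = 223 mi² = 5.776 × 10^8 m²
ΔV = 1.02 km³ = 1.02 × 10^9 m³
Δh = ΔV / (Sy × A) = 1.02 × 10^9 m³ / (0.31 × 5.776 × 10^8 m²) = 5.697 m
Δh = 5.697 m = 18.69 ft

Δh ≈ 18.7 ft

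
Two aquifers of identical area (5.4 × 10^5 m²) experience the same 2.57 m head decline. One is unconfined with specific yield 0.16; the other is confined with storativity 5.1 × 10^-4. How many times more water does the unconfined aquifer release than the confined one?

ΔV_u / ΔV_c ≈ 314

Unconfined: ΔV_u = Sy × A × Δh = 0.16 × 5.4 × 10^5 × 2.57 = 2.22 × 10^5 m³
Confined: ΔV_c = S × A × Δh = 5.1 × 10^-4 × 5.4 × 10^5 × 2.57 = 707.8 m³
Ratio = ΔV_u / ΔV_c = Sy / S = 0.16 / 5.1 × 10^-4 = 313.7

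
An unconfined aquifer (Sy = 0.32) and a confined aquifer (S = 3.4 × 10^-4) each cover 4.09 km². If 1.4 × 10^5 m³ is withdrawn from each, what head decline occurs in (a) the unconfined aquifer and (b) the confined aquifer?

Δh_u ≈ 0.107 m; Δh_c ≈ 101 m

A = 4.09 km² = 4.09 × 10^6 m²
Unconfined: Δh_u = ΔV/(Sy·A) = 1.4 × 10^5/(0.32 × 4.09 × 10^6) = 0.107 m
Confined: Δh_c = ΔV/(S·A) = 1.4 × 10^5/(3.4 × 10^-4 × 4.09 × 10^6) = 100.7 m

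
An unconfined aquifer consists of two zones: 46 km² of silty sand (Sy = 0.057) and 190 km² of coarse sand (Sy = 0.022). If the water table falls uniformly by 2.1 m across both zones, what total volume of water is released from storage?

A₁ = 46 km² = 4.6 × 10^7 m²; A₂ = 190 km² = 1.9 × 10^8 m²
ΔV₁ = 0.057 × 4.6 × 10^7 × 2.1 = 5.506 × 10^6 m³
ΔV₂ = 0.022 × 1.9 × 10^8 × 2.1 = 8.778 × 10^6 m³
ΔV = ΔV₁ + ΔV₂ = 1.428 × 10^7 m³

ΔV ≈ 1.43 × 10^7 m³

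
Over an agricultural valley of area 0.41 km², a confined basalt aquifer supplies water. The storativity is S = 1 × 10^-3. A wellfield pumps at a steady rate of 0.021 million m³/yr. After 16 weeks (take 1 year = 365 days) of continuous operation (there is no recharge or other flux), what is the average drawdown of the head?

A = 0.41 km² = 4.1 × 10^5 m²
Q = 0.021 million m³/yr = 57.53 m³/d
t = 16 weeks = 112 d
ΔV = Q × t = 57.53 m³/d × 112 d = 6444 m³
Δh = ΔV / (S × A) = 6444 / (0.001 × 4.1 × 10^5) = 15.72 m

Δh ≈ 15.7 m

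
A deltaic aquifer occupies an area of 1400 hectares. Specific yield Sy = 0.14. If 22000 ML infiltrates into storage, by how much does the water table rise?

Δh ≈ 11.2 m

A = 1400 hectares = 1.4 × 10^7 m²
ΔV = 22000 ML = 2.2 × 10^7 m³
Δh = ΔV / (Sy × A) = 2.2 × 10^7 m³ / (0.14 × 1.4 × 10^7 m²) = 11.22 m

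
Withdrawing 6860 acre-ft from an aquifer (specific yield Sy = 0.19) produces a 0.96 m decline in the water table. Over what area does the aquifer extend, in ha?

ΔV = 6860 acre-ft = 8.462 × 10^6 m³
A = ΔV / (Sy × Δh) = 8.462 × 10^6 / (0.19 × 0.96) = 4.639 × 10^7 m²
A = 4.639 × 10^7 m² = 4639 ha

A ≈ 4640 ha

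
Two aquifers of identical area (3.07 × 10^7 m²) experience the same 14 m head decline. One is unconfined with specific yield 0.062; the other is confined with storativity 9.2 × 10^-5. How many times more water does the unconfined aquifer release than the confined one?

ΔV_u / ΔV_c ≈ 674

Unconfined: ΔV_u = Sy × A × Δh = 0.062 × 3.07 × 10^7 × 14 = 2.665 × 10^7 m³
Confined: ΔV_c = S × A × Δh = 9.2 × 10^-5 × 3.07 × 10^7 × 14 = 39540 m³
Ratio = ΔV_u / ΔV_c = Sy / S = 0.062 / 9.2 × 10^-5 = 673.9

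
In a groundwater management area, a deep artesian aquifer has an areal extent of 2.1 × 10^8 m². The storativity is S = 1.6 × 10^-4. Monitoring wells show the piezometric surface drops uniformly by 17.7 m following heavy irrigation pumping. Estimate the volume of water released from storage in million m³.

ΔV ≈ 0.595 million m³

ΔV = S × A × Δh = 1.6 × 10^-4 × 2.1 × 10^8 m² × 17.7 m = 5.947 × 10^5 m³
ΔV = 5.947 × 10^5 m³ = 0.5947 million m³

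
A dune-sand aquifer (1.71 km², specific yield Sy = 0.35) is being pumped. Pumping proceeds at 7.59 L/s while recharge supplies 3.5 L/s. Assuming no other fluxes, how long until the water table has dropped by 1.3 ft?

t ≈ 671 days

A = 1.71 km² = 1.71 × 10^6 m²
Δh = 1.3 ft = 0.3962 m
ΔV = Sy × A × Δh = 0.35 × 1.71 × 10^6 × 0.3962 = 2.371 × 10^5 m³
Net withdrawal = 7.59 − 3.5 = 4.09 L/s = 353.4 m³/d
t = ΔV / Q = 2.371 × 10^5 m³ / 353.4 m³/d = 671.1 d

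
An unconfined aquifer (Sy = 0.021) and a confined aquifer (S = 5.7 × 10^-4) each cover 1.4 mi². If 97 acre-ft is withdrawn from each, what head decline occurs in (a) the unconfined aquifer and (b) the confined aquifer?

Δh_u ≈ 1.57 m; Δh_c ≈ 57.9 m

A = 1.4 mi² = 3.626 × 10^6 m²
ΔV = 97 acre-ft = 1.196 × 10^5 m³
Unconfined: Δh_u = ΔV/(Sy·A) = 1.196 × 10^5/(0.021 × 3.626 × 10^6) = 1.571 m
Confined: Δh_c = ΔV/(S·A) = 1.196 × 10^5/(5.7 × 10^-4 × 3.626 × 10^6) = 57.89 m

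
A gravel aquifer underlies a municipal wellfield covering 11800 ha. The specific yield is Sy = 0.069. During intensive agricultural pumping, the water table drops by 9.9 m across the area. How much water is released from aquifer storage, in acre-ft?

A = 11800 ha = 1.18 × 10^8 m²
ΔV = Sy × A × Δh = 0.069 × 1.18 × 10^8 m² × 9.9 m = 8.061 × 10^7 m³
ΔV = 8.061 × 10^7 m³ = 65350 acre-ft

ΔV ≈ 65300 acre-ft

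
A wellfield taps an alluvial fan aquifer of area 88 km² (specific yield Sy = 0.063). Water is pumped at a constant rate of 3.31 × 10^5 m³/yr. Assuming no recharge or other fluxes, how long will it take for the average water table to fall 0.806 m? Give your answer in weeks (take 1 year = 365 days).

A = 88 km² = 8.8 × 10^7 m²
ΔV = Sy × A × Δh = 0.063 × 8.8 × 10^7 × 0.806 = 4.468 × 10^6 m³
Q = 3.31 × 10^5 m³/yr = 906.8 m³/d
t = ΔV / Q = 4.468 × 10^6 m³ / 906.8 m³/d = 4927 d
t = 4927 d ≈ 703.9 weeks

t ≈ 704 weeks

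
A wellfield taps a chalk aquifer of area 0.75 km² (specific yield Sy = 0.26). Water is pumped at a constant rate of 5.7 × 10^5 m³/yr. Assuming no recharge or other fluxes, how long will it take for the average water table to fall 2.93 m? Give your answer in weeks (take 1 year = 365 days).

t ≈ 52.3 weeks

A = 0.75 km² = 7.5 × 10^5 m²
ΔV = Sy × A × Δh = 0.26 × 7.5 × 10^5 × 2.93 = 5.713 × 10^5 m³
Q = 5.7 × 10^5 m³/yr = 1562 m³/d
t = ΔV / Q = 5.713 × 10^5 m³ / 1562 m³/d = 365.9 d
t = 365.9 d ≈ 52.27 weeks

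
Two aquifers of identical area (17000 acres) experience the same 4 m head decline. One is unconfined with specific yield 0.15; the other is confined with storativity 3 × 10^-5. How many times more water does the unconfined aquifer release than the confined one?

A = 17000 acres = 6.88 × 10^7 m²
Unconfined: ΔV_u = Sy × A × Δh = 0.15 × 6.88 × 10^7 × 4 = 4.128 × 10^7 m³
Confined: ΔV_c = S × A × Δh = 3 × 10^-5 × 6.88 × 10^7 × 4 = 8256 m³
Ratio = ΔV_u / ΔV_c = Sy / S = 0.15 / 3 × 10^-5 = 5000

ΔV_u / ΔV_c ≈ 5000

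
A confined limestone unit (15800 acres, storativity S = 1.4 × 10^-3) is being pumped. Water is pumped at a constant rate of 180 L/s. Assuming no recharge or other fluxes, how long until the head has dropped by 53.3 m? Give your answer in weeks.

t ≈ 43.8 weeks

A = 15800 acres = 6.394 × 10^7 m²
ΔV = S × A × Δh = 0.0014 × 6.394 × 10^7 × 53.3 = 4.771 × 10^6 m³
Q = 180 L/s = 15550 m³/d
t = ΔV / Q = 4.771 × 10^6 m³ / 15550 m³/d = 306.8 d
t = 306.8 d ≈ 43.83 weeks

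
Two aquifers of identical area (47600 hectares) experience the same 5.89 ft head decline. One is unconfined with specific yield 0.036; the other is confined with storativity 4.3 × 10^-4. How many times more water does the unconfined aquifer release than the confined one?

ΔV_u / ΔV_c ≈ 83.7

A = 47600 hectares = 4.76 × 10^8 m²
Δh = 5.89 ft = 1.795 m
Unconfined: ΔV_u = Sy × A × Δh = 0.036 × 4.76 × 10^8 × 1.795 = 3.076 × 10^7 m³
Confined: ΔV_c = S × A × Δh = 4.3 × 10^-4 × 4.76 × 10^8 × 1.795 = 3.675 × 10^5 m³
Ratio = ΔV_u / ΔV_c = Sy / S = 0.036 / 4.3 × 10^-4 = 83.72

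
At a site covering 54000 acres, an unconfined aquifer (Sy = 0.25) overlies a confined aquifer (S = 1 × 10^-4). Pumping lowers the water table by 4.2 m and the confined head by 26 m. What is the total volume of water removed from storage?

ΔV ≈ 2.3 × 10^8 m³

A = 54000 acres = 2.185 × 10^8 m²
Unconfined: ΔV_u = Sy × A × Δh_u = 0.25 × 2.185 × 10^8 × 4.2 = 2.295 × 10^8 m³
Confined: ΔV_c = S × A × Δh_c = 1 × 10^-4 × 2.185 × 10^8 × 26 = 5.682 × 10^5 m³
Total ΔV = 2.295 × 10^8 + 5.682 × 10^5 = 2.3 × 10^8 m³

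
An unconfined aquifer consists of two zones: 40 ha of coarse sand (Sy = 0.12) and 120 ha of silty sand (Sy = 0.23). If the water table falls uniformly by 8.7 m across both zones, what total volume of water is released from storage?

ΔV ≈ 2.82 × 10^6 m³

A₁ = 40 ha = 4 × 10^5 m²; A₂ = 120 ha = 1.2 × 10^6 m²
ΔV₁ = 0.12 × 4 × 10^5 × 8.7 = 4.176 × 10^5 m³
ΔV₂ = 0.23 × 1.2 × 10^6 × 8.7 = 2.401 × 10^6 m³
ΔV = ΔV₁ + ΔV₂ = 2.819 × 10^6 m³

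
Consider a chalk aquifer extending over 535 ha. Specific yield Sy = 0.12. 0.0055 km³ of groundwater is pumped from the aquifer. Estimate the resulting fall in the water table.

A = 535 ha = 5.35 × 10^6 m²
ΔV = 0.0055 km³ = 5.5 × 10^6 m³
Δh = ΔV / (Sy × A) = 5.5 × 10^6 m³ / (0.12 × 5.35 × 10^6 m²) = 8.567 m

Δh ≈ 8.57 m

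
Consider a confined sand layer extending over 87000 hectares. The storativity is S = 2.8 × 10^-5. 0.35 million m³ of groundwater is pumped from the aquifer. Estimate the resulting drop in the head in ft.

A = 87000 hectares = 8.7 × 10^8 m²
ΔV = 0.35 million m³ = 3.5 × 10^5 m³
Δh = ΔV / (S × A) = 3.5 × 10^5 m³ / (2.8 × 10^-5 × 8.7 × 10^8 m²) = 14.37 m
Δh = 14.37 m = 47.14 ft

Δh ≈ 47.1 ft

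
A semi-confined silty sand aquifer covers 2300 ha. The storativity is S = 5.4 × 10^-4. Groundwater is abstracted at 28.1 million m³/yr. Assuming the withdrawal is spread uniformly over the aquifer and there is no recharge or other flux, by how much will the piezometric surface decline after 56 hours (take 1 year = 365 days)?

A = 2300 ha = 2.3 × 10^7 m²
Q = 28.1 million m³/yr = 76990 m³/d
t = 56 hours = 2.333 d
ΔV = Q × t = 76990 m³/d × 2.333 d = 1.796 × 10^5 m³
Δh = ΔV / (S × A) = 1.796 × 10^5 / (5.4 × 10^-4 × 2.3 × 10^7) = 14.46 m

Δh ≈ 14.5 m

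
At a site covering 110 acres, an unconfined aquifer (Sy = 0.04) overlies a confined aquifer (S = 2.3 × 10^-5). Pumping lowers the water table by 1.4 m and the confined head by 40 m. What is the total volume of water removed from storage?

A = 110 acres = 4.452 × 10^5 m²
Unconfined: ΔV_u = Sy × A × Δh_u = 0.04 × 4.452 × 10^5 × 1.4 = 24930 m³
Confined: ΔV_c = S × A × Δh_c = 2.3 × 10^-5 × 4.452 × 10^5 × 40 = 409.5 m³
Total ΔV = 24930 + 409.5 = 25340 m³

ΔV ≈ 25300 m³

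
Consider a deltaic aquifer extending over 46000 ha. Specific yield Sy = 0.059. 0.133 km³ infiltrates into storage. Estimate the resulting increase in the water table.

Δh ≈ 4.9 m

A = 46000 ha = 4.6 × 10^8 m²
ΔV = 0.133 km³ = 1.33 × 10^8 m³
Δh = ΔV / (Sy × A) = 1.33 × 10^8 m³ / (0.059 × 4.6 × 10^8 m²) = 4.901 m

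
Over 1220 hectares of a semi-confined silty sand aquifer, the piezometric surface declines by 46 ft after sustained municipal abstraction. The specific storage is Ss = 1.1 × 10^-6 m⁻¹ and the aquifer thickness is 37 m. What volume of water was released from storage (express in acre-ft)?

S = Ss × b = 1.1 × 10^-6 m⁻¹ × 37 m = 4.07 × 10^-5
A = 1220 hectares = 1.22 × 10^7 m²
Δh = 46 ft = 14.02 m
ΔV = S × A × Δh = 4.07 × 10^-5 × 1.22 × 10^7 m² × 14.02 m = 6962 m³
ΔV = 6962 m³ = 5.644 acre-ft

ΔV ≈ 5.64 acre-ft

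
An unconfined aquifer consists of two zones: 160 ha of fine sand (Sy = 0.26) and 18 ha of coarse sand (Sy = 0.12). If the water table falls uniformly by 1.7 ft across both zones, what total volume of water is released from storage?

ΔV ≈ 2.27 × 10^5 m³

A₁ = 160 ha = 1.6 × 10^6 m²; A₂ = 18 ha = 1.8 × 10^5 m²
Δh = 1.7 ft = 0.5182 m
ΔV₁ = 0.26 × 1.6 × 10^6 × 0.5182 = 2.156 × 10^5 m³
ΔV₂ = 0.12 × 1.8 × 10^5 × 0.5182 = 11190 m³
ΔV = ΔV₁ + ΔV₂ = 2.267 × 10^5 m³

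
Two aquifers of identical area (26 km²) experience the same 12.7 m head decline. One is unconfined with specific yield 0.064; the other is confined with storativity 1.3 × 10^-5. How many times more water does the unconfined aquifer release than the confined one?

ΔV_u / ΔV_c ≈ 4920

A = 26 km² = 2.6 × 10^7 m²
Unconfined: ΔV_u = Sy × A × Δh = 0.064 × 2.6 × 10^7 × 12.7 = 2.113 × 10^7 m³
Confined: ΔV_c = S × A × Δh = 1.3 × 10^-5 × 2.6 × 10^7 × 12.7 = 4293 m³
Ratio = ΔV_u / ΔV_c = Sy / S = 0.064 / 1.3 × 10^-5 = 4923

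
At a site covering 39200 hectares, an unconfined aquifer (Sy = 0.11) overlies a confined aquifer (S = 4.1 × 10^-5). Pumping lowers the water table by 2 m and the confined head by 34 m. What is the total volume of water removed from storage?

ΔV ≈ 8.68 × 10^7 m³

A = 39200 hectares = 3.92 × 10^8 m²
Unconfined: ΔV_u = Sy × A × Δh_u = 0.11 × 3.92 × 10^8 × 2 = 8.624 × 10^7 m³
Confined: ΔV_c = S × A × Δh_c = 4.1 × 10^-5 × 3.92 × 10^8 × 34 = 5.464 × 10^5 m³
Total ΔV = 8.624 × 10^7 + 5.464 × 10^5 = 8.679 × 10^7 m³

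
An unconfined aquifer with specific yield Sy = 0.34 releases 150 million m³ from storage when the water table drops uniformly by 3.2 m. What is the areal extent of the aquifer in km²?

A ≈ 138 km²

ΔV = 150 million m³ = 1.5 × 10^8 m³
A = ΔV / (Sy × Δh) = 1.5 × 10^8 / (0.34 × 3.2) = 1.379 × 10^8 m²
A = 1.379 × 10^8 m² = 137.9 km²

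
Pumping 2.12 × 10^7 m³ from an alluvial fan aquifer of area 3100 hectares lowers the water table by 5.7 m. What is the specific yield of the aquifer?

Sy ≈ 0.12

A = 3100 hectares = 3.1 × 10^7 m²
Sy = ΔV / (A × Δh) = 2.12 × 10^7 m³ / (3.1 × 10^7 m² × 5.7 m) = 0.12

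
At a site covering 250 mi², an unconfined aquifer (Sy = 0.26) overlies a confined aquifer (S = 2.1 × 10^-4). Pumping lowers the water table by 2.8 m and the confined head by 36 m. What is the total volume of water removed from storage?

A = 250 mi² = 6.475 × 10^8 m²
Unconfined: ΔV_u = Sy × A × Δh_u = 0.26 × 6.475 × 10^8 × 2.8 = 4.714 × 10^8 m³
Confined: ΔV_c = S × A × Δh_c = 2.1 × 10^-4 × 6.475 × 10^8 × 36 = 4.895 × 10^6 m³
Total ΔV = 4.714 × 10^8 + 4.895 × 10^6 = 4.763 × 10^8 m³

ΔV ≈ 4.76 × 10^8 m³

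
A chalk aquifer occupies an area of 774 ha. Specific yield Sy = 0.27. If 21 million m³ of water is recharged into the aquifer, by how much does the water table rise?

Δh ≈ 10 m

A = 774 ha = 7.74 × 10^6 m²
ΔV = 21 million m³ = 2.1 × 10^7 m³
Δh = ΔV / (Sy × A) = 2.1 × 10^7 m³ / (0.27 × 7.74 × 10^6 m²) = 10.05 m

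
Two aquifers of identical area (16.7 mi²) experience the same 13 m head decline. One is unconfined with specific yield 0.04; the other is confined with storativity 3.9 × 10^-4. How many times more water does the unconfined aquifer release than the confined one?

A = 16.7 mi² = 4.325 × 10^7 m²
Unconfined: ΔV_u = Sy × A × Δh = 0.04 × 4.325 × 10^7 × 13 = 2.249 × 10^7 m³
Confined: ΔV_c = S × A × Δh = 3.9 × 10^-4 × 4.325 × 10^7 × 13 = 2.193 × 10^5 m³
Ratio = ΔV_u / ΔV_c = Sy / S = 0.04 / 3.9 × 10^-4 = 102.6

ΔV_u / ΔV_c ≈ 103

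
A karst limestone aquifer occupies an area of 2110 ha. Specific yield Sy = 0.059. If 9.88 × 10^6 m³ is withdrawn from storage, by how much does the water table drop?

A = 2110 ha = 2.11 × 10^7 m²
Δh = ΔV / (Sy × A) = 9.88 × 10^6 m³ / (0.059 × 2.11 × 10^7 m²) = 7.936 m

Δh ≈ 7.94 m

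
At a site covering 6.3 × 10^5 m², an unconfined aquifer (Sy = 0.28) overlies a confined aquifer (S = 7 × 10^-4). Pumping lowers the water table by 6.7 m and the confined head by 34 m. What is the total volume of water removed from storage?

Unconfined: ΔV_u = Sy × A × Δh_u = 0.28 × 6.3 × 10^5 × 6.7 = 1.182 × 10^6 m³
Confined: ΔV_c = S × A × Δh_c = 7 × 10^-4 × 6.3 × 10^5 × 34 = 14990 m³
Total ΔV = 1.182 × 10^6 + 14990 = 1.197 × 10^6 m³

ΔV ≈ 1.2 × 10^6 m³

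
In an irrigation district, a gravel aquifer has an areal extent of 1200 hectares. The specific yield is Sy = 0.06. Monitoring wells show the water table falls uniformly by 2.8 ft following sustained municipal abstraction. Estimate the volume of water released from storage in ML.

A = 1200 hectares = 1.2 × 10^7 m²
Δh = 2.8 ft = 0.8534 m
ΔV = Sy × A × Δh = 0.06 × 1.2 × 10^7 m² × 0.8534 m = 6.145 × 10^5 m³
ΔV = 6.145 × 10^5 m³ = 614.5 ML

ΔV ≈ 614 ML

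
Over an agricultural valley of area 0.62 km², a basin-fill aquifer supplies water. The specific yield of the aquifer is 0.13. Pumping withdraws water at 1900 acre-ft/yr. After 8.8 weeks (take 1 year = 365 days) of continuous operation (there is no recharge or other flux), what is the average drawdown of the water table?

A = 0.62 km² = 6.2 × 10^5 m²
Q = 1900 acre-ft/yr = 6421 m³/d
t = 8.8 weeks = 61.6 d
ΔV = Q × t = 6421 m³/d × 61.6 d = 3.955 × 10^5 m³
Δh = ΔV / (Sy × A) = 3.955 × 10^5 / (0.13 × 6.2 × 10^5) = 4.907 m

Δh ≈ 4.91 m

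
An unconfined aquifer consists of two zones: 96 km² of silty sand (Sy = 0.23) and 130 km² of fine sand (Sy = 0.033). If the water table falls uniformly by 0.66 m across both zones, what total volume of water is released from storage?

A₁ = 96 km² = 9.6 × 10^7 m²; A₂ = 130 km² = 1.3 × 10^8 m²
ΔV₁ = 0.23 × 9.6 × 10^7 × 0.66 = 1.457 × 10^7 m³
ΔV₂ = 0.033 × 1.3 × 10^8 × 0.66 = 2.831 × 10^6 m³
ΔV = ΔV₁ + ΔV₂ = 1.74 × 10^7 m³

ΔV ≈ 1.74 × 10^7 m³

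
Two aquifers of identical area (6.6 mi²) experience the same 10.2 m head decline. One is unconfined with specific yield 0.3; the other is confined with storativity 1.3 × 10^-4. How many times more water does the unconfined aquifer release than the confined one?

ΔV_u / ΔV_c ≈ 2310

A = 6.6 mi² = 1.709 × 10^7 m²
Unconfined: ΔV_u = Sy × A × Δh = 0.3 × 1.709 × 10^7 × 10.2 = 5.231 × 10^7 m³
Confined: ΔV_c = S × A × Δh = 1.3 × 10^-4 × 1.709 × 10^7 × 10.2 = 22670 m³
Ratio = ΔV_u / ΔV_c = Sy / S = 0.3 / 1.3 × 10^-4 = 2308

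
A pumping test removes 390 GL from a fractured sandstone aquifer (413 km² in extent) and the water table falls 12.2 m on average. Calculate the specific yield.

A = 413 km² = 4.13 × 10^8 m²
ΔV = 390 GL = 3.9 × 10^8 m³
Sy = ΔV / (A × Δh) = 3.9 × 10^8 m³ / (4.13 × 10^8 m² × 12.2 m) = 0.0774

Sy ≈ 0.077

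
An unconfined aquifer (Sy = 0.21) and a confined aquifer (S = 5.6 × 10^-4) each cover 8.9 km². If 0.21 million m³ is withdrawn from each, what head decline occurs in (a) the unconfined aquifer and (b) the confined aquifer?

Δh_u ≈ 0.112 m; Δh_c ≈ 42.1 m

A = 8.9 km² = 8.9 × 10^6 m²
ΔV = 0.21 million m³ = 2.1 × 10^5 m³
Unconfined: Δh_u = ΔV/(Sy·A) = 2.1 × 10^5/(0.21 × 8.9 × 10^6) = 0.1124 m
Confined: Δh_c = ΔV/(S·A) = 2.1 × 10^5/(5.6 × 10^-4 × 8.9 × 10^6) = 42.13 m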